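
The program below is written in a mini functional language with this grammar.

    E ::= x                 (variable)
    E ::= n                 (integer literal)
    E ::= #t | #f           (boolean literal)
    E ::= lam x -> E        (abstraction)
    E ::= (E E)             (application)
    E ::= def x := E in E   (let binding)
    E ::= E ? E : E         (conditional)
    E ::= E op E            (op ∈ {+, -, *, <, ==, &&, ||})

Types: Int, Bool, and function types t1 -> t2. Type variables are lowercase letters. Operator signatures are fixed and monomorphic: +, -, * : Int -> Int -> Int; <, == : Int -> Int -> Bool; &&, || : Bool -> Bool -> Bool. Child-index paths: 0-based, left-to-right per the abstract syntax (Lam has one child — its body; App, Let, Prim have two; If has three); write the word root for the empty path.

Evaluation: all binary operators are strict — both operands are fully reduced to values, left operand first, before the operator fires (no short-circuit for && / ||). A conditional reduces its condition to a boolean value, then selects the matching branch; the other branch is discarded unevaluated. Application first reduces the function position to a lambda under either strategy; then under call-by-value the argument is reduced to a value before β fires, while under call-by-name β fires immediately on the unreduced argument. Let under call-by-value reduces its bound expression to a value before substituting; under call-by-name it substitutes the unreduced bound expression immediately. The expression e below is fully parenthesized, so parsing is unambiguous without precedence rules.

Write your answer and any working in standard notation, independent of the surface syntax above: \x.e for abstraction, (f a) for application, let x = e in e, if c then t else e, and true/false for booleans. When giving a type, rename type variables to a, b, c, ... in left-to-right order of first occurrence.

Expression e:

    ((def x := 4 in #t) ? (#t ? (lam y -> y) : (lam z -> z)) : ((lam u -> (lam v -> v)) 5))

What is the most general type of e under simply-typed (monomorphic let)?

Derivation:
let x : Int
  unify Bool ~ Bool
  unify Bool ~ Bool
y : a
\y._ : a -> a
z : b
\z._ : b -> b
  unify a -> a ~ b -> b
  unify a ~ b
  unify b ~ b
v : d
\v._ : d -> d
\u._ : c -> d -> d
  unify c -> d -> d ~ Int -> e
  unify c ~ Int
  unify d -> d ~ e
_ _ : d -> d
  unify b -> b ~ d -> d
  unify b ~ d
  unify d ~ d

Answer: a -> a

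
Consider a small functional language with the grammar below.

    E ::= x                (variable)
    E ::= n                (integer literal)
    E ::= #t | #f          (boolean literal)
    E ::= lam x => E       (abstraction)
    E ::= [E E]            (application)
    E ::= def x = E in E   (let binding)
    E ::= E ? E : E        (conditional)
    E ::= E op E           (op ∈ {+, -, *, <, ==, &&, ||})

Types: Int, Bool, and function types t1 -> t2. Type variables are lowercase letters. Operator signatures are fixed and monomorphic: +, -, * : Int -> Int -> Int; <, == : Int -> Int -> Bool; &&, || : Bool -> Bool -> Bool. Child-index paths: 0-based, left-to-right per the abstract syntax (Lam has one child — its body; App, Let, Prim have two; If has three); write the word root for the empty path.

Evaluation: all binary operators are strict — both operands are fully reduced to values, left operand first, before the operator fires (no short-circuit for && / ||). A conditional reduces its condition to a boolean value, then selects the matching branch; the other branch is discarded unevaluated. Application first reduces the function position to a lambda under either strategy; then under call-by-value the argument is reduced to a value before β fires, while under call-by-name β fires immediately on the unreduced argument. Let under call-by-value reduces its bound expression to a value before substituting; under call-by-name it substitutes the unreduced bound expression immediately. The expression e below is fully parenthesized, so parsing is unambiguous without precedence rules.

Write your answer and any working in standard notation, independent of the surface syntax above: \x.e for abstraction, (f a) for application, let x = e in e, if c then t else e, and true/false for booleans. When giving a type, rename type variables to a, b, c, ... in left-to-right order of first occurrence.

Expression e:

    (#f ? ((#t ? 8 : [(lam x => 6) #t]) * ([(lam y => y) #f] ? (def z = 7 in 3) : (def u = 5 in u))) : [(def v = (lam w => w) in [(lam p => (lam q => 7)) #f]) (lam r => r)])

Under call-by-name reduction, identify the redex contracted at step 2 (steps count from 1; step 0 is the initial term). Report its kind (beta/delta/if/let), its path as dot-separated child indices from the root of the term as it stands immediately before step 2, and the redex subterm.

Answer: let at 0 : (let v = (\w.w) in ((\p.(\q.7)) false))

Derivation:
step 0: (if false then ((if true then 8 else ((\x.6) true)) * (if ((\y.y) false) then (let z = 7 in 3) else (let u = 5 in u))) else ((let v = (\w.w) in ((\p.(\q.7)) false)) (\r.r)))
step 1: [if@root] ((let v = (\w.w) in ((\p.(\q.7)) false)) (\r.r))
step 2: [let@0] (((\p.(\q.7)) false) (\r.r))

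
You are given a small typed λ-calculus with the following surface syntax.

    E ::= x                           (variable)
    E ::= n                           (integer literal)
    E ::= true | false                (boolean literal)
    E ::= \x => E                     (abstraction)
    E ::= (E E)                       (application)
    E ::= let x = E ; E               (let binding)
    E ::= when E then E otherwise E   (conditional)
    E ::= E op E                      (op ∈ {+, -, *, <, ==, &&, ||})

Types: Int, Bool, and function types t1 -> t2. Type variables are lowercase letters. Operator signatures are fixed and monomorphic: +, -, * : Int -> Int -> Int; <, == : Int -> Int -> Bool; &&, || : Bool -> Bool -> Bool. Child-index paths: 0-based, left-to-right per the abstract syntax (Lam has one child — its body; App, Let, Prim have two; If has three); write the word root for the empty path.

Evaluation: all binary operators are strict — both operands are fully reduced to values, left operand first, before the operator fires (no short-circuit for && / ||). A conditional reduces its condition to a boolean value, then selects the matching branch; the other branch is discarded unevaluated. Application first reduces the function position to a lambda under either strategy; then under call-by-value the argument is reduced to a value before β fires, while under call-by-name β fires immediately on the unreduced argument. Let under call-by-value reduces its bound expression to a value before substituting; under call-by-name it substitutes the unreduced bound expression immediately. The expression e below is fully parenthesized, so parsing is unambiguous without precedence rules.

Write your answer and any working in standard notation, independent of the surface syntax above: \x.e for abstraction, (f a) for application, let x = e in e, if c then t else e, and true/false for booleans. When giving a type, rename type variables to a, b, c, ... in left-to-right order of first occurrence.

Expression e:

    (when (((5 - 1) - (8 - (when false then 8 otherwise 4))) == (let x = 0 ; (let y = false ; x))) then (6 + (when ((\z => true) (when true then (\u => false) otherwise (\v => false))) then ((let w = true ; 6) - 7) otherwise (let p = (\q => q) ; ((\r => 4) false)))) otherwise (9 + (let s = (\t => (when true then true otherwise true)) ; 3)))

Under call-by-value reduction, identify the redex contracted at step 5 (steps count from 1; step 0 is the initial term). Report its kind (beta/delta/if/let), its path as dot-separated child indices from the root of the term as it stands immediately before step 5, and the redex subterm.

Working:
step 0: (if (((5 - 1) - (8 - (if false then 8 else 4))) == (let x = 0 in (let y = false in x))) then (6 + (if ((\z.true) (if true then (\u.false) else (\v.false))) then ((let w = true in 6) - 7) else (let p = (\q.q) in ((\r.4) false)))) else (9 + (let s = (\t.(if true then true else true)) in 3)))
step 1: [delta@0.0.0] (if ((4 - (8 - (if false then 8 else 4))) == (let x = 0 in (let y = false in x))) then (6 + (if ((\z.true) (if true then (\u.false) else (\v.false))) then ((let w = true in 6) - 7) else (let p = (\q.q) in ((\r.4) false)))) else (9 + (let s = (\t.(if true then true else true)) in 3)))
step 2: [if@0.0.1.1] (if ((4 - (8 - 4)) == (let x = 0 in (let y = false in x))) then (6 + (if ((\z.true) (if true then (\u.false) else (\v.false))) then ((let w = true in 6) - 7) else (let p = (\q.q) in ((\r.4) false)))) else (9 + (let s = (\t.(if true then true else true)) in 3)))
step 3: [delta@0.0.1] (if ((4 - 4) == (let x = 0 in (let y = false in x))) then (6 + (if ((\z.true) (if true then (\u.false) else (\v.false))) then ((let w = true in 6) - 7) else (let p = (\q.q) in ((\r.4) false)))) else (9 + (let s = (\t.(if true then true else true)) in 3)))
step 4: [delta@0.0] (if (0 == (let x = 0 in (let y = false in x))) then (6 + (if ((\z.true) (if true then (\u.false) else (\v.false))) then ((let w = true in 6) - 7) else (let p = (\q.q) in ((\r.4) false)))) else (9 + (let s = (\t.(if true then true else true)) in 3)))
step 5: [let@0.1] (if (0 == (let y = false in 0)) then (6 + (if ((\z.true) (if true then (\u.false) else (\v.false))) then ((let w = true in 6) - 7) else (let p = (\q.q) in ((\r.4) false)))) else (9 + (let s = (\t.(if true then true else true)) in 3)))

Answer: let at 0.1 : (let x = 0 in (let y = false in x))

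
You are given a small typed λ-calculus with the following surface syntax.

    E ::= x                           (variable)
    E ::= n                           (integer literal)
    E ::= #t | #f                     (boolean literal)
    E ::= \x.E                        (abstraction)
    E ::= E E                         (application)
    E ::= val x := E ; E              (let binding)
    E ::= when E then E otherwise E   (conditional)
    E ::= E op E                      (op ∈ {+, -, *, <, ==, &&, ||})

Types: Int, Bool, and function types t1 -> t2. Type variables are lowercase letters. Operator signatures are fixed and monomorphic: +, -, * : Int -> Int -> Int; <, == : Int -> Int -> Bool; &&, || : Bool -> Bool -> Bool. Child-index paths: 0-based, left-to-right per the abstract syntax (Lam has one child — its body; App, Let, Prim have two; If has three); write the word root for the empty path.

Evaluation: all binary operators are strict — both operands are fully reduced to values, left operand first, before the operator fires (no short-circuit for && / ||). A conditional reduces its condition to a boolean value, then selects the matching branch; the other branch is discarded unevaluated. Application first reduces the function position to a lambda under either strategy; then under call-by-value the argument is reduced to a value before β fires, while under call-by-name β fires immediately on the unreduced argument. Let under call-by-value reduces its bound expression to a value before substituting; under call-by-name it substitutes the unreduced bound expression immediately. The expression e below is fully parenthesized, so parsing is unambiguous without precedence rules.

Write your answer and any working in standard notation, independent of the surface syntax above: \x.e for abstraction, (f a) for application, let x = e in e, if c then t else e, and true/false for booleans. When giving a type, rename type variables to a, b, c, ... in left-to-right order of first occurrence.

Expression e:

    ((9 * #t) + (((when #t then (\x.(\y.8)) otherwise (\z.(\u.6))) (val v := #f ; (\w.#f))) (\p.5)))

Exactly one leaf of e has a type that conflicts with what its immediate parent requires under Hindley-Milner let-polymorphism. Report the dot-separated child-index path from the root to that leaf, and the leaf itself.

Working:
  unify Int ~ Int
  unify Bool ~ Int
  FAIL: mismatch Bool ~ Int

Answer: 0.1 : true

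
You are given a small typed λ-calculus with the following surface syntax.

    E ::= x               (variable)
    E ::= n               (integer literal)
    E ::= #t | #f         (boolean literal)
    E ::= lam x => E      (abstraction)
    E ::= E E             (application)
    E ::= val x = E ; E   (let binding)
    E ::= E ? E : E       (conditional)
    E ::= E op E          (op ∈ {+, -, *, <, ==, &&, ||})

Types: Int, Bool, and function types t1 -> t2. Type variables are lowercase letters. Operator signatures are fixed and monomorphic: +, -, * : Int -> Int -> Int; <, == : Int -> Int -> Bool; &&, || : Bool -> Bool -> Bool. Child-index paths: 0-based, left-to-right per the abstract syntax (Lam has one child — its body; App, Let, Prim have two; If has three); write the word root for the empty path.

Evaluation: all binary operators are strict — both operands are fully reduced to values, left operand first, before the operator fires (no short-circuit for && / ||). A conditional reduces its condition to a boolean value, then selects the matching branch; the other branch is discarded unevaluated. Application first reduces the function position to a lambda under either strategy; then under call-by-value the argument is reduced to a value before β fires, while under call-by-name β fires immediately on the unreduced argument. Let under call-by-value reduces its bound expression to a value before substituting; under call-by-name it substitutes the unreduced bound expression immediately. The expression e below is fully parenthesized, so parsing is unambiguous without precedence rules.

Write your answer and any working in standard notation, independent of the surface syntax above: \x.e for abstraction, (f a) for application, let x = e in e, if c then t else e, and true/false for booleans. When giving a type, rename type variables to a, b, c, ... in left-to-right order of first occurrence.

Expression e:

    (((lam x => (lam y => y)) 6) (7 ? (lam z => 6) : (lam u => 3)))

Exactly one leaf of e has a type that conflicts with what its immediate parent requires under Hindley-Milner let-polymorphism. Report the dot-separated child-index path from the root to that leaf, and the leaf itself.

Derivation:
y : b
\y._ : b -> b
\x._ : a -> b -> b
  unify a -> b -> b ~ Int -> c
  unify a ~ Int
  unify b -> b ~ c
_ _ : b -> b
  unify Int ~ Bool
  FAIL: mismatch Int ~ Bool

Answer: 1.0 : 7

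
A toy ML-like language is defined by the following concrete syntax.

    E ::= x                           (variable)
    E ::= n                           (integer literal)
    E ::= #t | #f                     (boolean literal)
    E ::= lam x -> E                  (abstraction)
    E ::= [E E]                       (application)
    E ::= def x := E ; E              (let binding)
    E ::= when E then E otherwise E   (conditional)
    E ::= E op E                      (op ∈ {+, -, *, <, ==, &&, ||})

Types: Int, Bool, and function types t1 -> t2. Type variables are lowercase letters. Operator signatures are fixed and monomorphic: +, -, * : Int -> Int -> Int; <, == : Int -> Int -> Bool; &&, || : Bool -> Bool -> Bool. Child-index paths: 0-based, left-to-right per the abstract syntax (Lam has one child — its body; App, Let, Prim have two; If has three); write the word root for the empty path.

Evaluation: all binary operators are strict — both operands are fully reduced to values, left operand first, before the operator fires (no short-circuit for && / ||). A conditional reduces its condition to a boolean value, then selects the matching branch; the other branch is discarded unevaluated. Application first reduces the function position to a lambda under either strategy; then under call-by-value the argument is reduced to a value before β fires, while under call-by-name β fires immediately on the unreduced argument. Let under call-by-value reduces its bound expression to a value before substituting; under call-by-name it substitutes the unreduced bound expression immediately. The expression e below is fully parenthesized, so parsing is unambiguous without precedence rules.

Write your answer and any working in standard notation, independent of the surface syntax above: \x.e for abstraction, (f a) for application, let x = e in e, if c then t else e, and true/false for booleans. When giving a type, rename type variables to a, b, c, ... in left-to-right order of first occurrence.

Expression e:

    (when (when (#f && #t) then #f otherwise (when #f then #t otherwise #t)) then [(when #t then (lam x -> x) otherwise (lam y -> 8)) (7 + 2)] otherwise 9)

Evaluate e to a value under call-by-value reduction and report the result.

Working:
step 0: (if (if (false && true) then false else (if false then true else true)) then ((if true then (\x.x) else (\y.8)) (7 + 2)) else 9)
step 1: [delta@0.0] (if (if false then false else (if false then true else true)) then ((if true then (\x.x) else (\y.8)) (7 + 2)) else 9)
step 2: [if@0] (if (if false then true else true) then ((if true then (\x.x) else (\y.8)) (7 + 2)) else 9)
step 3: [if@0] (if true then ((if true then (\x.x) else (\y.8)) (7 + 2)) else 9)
step 4: [if@root] ((if true then (\x.x) else (\y.8)) (7 + 2))
step 5: [if@0] ((\x.x) (7 + 2))
step 6: [delta@1] ((\x.x) 9)
step 7: [beta@root] 9

Answer: 9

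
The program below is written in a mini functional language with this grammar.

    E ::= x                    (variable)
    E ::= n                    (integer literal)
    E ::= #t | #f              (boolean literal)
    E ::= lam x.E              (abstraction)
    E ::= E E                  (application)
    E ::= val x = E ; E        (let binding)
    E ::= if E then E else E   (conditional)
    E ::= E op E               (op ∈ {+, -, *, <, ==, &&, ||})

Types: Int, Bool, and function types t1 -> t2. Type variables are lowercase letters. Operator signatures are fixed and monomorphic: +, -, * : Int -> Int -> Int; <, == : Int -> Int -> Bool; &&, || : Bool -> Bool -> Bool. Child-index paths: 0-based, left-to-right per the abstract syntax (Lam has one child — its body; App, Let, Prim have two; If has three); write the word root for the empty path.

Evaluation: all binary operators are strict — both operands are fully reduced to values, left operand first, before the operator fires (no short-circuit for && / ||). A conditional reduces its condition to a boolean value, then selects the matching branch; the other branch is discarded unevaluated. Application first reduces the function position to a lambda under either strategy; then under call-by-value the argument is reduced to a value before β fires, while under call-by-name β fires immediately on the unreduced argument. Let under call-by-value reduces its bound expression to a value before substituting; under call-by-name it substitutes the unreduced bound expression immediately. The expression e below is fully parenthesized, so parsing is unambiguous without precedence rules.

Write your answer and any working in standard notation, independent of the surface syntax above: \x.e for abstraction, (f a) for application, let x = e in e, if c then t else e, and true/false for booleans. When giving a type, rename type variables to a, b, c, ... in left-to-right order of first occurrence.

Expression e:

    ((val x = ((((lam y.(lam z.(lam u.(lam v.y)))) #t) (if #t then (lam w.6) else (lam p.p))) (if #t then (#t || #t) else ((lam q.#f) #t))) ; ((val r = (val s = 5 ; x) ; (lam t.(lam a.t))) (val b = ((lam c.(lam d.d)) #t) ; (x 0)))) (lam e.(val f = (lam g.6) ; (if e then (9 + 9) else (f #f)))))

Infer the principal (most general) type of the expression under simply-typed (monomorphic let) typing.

Answer: Bool

Derivation:
y : a
\v._ : d -> a
\u._ : c -> d -> a
\z._ : b -> c -> d -> a
\y._ : a -> b -> c -> d -> a
  unify a -> b -> c -> d -> a ~ Bool -> e
  unify a ~ Bool
  unify b -> c -> d -> Bool ~ e
_ _ : b -> c -> d -> Bool
  unify Bool ~ Bool
\w._ : f -> Int
p : g
\p._ : g -> g
  unify f -> Int ~ g -> g
  unify f ~ g
  unify Int ~ g
  unify b -> c -> d -> Bool ~ (Int -> Int) -> h
  unify b ~ Int -> Int
  unify c -> d -> Bool ~ h
_ _ : c -> d -> Bool
  unify Bool ~ Bool
  unify Bool ~ Bool
  unify Bool ~ Bool
\q._ : i -> Bool
  unify i -> Bool ~ Bool -> j
  unify i ~ Bool
  unify Bool ~ j
_ _ : Bool
  unify Bool ~ Bool
  unify c -> d -> Bool ~ Bool -> k
  unify c ~ Bool
  unify d -> Bool ~ k
_ _ : d -> Bool
let x : d -> Bool
let s : Int
x : d -> Bool
let r : d -> Bool
t : l
\a._ : m -> l
\t._ : l -> m -> l
d : o
\d._ : o -> o
\c._ : n -> o -> o
  unify n -> o -> o ~ Bool -> p
  unify n ~ Bool
  unify o -> o ~ p
_ _ : o -> o
let b : o -> o
x : d -> Bool
  unify d -> Bool ~ Int -> q
  unify d ~ Int
  unify Bool ~ q
_ _ : Bool
  unify l -> m -> l ~ Bool -> r
  unify l ~ Bool
  unify m -> Bool ~ r
_ _ : m -> Bool
\g._ : t -> Int
let f : t -> Int
e : s
  unify s ~ Bool
  unify Int ~ Int
  unify Int ~ Int
f : t -> Int
  unify t -> Int ~ Bool -> u
  unify t ~ Bool
  unify Int ~ u
_ _ : Int
  unify Int ~ Int
\e._ : Bool -> Int
  unify m -> Bool ~ (Bool -> Int) -> v
  unify m ~ Bool -> Int
  unify Bool ~ v
_ _ : Bool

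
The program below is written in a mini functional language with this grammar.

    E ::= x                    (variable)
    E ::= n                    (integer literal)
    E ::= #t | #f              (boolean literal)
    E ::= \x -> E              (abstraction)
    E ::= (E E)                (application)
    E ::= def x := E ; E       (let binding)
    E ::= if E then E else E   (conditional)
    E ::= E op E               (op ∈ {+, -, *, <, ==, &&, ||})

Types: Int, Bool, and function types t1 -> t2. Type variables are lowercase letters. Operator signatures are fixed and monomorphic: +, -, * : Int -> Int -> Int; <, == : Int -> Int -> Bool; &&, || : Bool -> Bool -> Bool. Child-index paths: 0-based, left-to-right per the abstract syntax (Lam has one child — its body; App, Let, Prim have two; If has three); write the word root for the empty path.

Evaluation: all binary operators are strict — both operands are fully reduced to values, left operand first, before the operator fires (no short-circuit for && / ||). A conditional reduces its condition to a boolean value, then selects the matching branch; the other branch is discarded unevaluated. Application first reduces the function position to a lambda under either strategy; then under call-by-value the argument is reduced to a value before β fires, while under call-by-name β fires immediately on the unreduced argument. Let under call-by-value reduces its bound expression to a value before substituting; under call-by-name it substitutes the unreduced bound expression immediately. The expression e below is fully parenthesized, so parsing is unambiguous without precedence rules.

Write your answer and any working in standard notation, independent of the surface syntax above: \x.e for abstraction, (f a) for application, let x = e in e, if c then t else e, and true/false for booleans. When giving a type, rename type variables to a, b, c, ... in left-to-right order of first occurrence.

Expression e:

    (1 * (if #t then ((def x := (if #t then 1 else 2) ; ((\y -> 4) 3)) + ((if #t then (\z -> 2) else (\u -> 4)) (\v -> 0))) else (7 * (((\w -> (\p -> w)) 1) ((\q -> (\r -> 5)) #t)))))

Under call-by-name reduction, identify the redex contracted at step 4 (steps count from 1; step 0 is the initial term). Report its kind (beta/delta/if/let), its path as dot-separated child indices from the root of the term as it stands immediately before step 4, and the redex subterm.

Answer: if at 1.1.0 : (if true then (\z.2) else (\u.4))

Derivation:
step 0: (1 * (if true then ((let x = (if true then 1 else 2) in ((\y.4) 3)) + ((if true then (\z.2) else (\u.4)) (\v.0))) else (7 * (((\w.(\p.w)) 1) ((\q.(\r.5)) true)))))
step 1: [if@1] (1 * ((let x = (if true then 1 else 2) in ((\y.4) 3)) + ((if true then (\z.2) else (\u.4)) (\v.0))))
step 2: [let@1.0] (1 * (((\y.4) 3) + ((if true then (\z.2) else (\u.4)) (\v.0))))
step 3: [beta@1.0] (1 * (4 + ((if true then (\z.2) else (\u.4)) (\v.0))))
step 4: [if@1.1.0] (1 * (4 + ((\z.2) (\v.0))))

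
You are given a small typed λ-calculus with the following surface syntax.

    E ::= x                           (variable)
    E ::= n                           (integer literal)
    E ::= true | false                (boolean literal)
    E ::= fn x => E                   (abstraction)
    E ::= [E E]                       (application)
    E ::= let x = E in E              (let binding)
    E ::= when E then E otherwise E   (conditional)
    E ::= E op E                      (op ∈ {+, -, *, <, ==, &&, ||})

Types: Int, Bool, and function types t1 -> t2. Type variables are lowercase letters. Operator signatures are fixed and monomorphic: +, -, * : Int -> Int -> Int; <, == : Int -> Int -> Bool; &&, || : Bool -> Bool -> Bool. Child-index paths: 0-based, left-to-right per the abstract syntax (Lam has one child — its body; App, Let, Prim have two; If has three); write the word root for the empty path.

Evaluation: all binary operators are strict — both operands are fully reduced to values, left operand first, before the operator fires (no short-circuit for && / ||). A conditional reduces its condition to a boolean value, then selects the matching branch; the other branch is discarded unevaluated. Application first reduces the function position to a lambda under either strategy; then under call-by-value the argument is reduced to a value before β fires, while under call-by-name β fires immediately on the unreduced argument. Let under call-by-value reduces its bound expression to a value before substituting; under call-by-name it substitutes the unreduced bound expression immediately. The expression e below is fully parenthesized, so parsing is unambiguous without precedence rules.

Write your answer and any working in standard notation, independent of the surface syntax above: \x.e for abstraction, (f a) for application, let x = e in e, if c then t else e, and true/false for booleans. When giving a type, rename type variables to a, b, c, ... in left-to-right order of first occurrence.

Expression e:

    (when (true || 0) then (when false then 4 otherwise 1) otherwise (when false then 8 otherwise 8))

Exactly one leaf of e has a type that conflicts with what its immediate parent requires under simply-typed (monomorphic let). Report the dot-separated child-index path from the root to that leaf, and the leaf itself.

Derivation:
  unify Bool ~ Bool
  unify Int ~ Bool
  FAIL: mismatch Int ~ Bool

Answer: 0.1 : 0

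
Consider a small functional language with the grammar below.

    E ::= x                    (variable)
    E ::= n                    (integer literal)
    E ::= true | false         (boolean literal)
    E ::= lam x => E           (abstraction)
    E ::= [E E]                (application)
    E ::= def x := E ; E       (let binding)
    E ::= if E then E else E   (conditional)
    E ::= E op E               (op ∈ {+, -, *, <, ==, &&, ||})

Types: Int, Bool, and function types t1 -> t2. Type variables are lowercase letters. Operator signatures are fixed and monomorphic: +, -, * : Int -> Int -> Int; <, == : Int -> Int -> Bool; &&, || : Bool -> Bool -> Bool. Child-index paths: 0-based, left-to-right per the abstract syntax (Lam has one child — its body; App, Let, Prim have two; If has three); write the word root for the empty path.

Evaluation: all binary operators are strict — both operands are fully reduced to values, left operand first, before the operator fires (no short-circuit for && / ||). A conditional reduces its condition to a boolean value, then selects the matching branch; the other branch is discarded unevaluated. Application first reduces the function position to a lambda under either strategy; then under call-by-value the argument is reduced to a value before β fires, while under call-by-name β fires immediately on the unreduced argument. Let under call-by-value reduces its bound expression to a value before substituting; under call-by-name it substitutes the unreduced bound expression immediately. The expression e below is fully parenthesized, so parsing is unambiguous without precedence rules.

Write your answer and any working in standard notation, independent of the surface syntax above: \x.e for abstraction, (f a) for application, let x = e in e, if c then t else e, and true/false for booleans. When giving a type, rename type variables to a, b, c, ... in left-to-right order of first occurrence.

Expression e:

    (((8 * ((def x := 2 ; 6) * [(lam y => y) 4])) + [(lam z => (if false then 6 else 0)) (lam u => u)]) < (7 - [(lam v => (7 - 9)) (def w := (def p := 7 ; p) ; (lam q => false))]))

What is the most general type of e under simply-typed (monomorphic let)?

Answer: Bool

Trace:
  unify Int ~ Int
let x : Int
  unify Int ~ Int
y : a
\y._ : a -> a
  unify a -> a ~ Int -> b
  unify a ~ Int
  unify Int ~ b
_ _ : Int
  unify Int ~ Int
  unify Int ~ Int
  unify Int ~ Int
  unify Bool ~ Bool
  unify Int ~ Int
\z._ : c -> Int
u : d
\u._ : d -> d
  unify c -> Int ~ (d -> d) -> e
  unify c ~ d -> d
  unify Int ~ e
_ _ : Int
  unify Int ~ Int
  unify Int ~ Int
  unify Int ~ Int
  unify Int ~ Int
  unify Int ~ Int
\v._ : f -> Int
let p : Int
p : Int
let w : Int
\q._ : g -> Bool
  unify f -> Int ~ (g -> Bool) -> h
  unify f ~ g -> Bool
  unify Int ~ h
_ _ : Int
  unify Int ~ Int
  unify Int ~ Int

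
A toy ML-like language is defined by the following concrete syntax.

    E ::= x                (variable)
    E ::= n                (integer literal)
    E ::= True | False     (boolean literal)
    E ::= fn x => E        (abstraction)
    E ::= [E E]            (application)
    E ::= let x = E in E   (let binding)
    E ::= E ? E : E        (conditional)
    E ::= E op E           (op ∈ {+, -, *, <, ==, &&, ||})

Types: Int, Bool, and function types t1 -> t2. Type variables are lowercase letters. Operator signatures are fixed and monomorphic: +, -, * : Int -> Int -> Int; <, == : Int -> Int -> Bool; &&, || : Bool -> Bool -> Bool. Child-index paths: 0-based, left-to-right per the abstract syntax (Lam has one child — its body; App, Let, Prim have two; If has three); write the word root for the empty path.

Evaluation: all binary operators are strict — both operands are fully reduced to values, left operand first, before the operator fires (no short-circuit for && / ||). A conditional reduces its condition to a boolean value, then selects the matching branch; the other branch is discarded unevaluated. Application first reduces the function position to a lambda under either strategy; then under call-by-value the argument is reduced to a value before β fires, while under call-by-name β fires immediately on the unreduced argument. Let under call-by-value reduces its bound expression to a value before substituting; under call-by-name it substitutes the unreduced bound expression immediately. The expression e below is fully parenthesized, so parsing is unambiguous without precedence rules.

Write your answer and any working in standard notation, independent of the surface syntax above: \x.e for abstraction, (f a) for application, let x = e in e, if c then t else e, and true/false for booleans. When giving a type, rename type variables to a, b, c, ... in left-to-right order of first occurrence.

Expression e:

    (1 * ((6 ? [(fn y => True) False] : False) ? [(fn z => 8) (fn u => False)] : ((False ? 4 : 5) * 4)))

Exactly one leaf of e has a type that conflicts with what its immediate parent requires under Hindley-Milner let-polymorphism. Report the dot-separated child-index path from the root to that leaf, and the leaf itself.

Answer: 1.0.0 : 6

Trace:
  unify Int ~ Int
  unify Int ~ Bool
  FAIL: mismatch Int ~ Bool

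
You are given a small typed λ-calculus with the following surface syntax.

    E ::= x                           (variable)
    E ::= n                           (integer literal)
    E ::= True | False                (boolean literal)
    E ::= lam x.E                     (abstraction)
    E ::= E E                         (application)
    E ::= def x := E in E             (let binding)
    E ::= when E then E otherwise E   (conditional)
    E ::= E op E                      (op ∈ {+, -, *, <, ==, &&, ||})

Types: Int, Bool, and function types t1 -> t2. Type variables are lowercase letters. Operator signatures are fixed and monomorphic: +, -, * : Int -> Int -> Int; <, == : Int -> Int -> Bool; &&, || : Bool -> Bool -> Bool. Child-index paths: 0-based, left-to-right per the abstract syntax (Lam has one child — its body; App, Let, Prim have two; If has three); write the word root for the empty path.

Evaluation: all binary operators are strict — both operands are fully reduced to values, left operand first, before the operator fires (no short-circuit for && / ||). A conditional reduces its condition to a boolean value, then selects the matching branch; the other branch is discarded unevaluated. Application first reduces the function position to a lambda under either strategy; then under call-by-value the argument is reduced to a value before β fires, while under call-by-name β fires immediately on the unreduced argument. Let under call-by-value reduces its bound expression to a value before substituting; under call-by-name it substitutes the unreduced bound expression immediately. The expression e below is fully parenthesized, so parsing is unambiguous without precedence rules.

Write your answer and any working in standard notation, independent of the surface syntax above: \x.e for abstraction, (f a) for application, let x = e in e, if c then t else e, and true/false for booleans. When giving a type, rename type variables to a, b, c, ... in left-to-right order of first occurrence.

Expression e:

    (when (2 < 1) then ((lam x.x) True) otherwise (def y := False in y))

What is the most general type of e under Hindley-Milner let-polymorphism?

Working:
  unify Int ~ Int
  unify Int ~ Int
  unify Bool ~ Bool
x : a
\x._ : a -> a
  unify a -> a ~ Bool -> b
  unify a ~ Bool
  unify Bool ~ b
_ _ : Bool
let y : Bool
y : Bool
  unify Bool ~ Bool

Answer: Bool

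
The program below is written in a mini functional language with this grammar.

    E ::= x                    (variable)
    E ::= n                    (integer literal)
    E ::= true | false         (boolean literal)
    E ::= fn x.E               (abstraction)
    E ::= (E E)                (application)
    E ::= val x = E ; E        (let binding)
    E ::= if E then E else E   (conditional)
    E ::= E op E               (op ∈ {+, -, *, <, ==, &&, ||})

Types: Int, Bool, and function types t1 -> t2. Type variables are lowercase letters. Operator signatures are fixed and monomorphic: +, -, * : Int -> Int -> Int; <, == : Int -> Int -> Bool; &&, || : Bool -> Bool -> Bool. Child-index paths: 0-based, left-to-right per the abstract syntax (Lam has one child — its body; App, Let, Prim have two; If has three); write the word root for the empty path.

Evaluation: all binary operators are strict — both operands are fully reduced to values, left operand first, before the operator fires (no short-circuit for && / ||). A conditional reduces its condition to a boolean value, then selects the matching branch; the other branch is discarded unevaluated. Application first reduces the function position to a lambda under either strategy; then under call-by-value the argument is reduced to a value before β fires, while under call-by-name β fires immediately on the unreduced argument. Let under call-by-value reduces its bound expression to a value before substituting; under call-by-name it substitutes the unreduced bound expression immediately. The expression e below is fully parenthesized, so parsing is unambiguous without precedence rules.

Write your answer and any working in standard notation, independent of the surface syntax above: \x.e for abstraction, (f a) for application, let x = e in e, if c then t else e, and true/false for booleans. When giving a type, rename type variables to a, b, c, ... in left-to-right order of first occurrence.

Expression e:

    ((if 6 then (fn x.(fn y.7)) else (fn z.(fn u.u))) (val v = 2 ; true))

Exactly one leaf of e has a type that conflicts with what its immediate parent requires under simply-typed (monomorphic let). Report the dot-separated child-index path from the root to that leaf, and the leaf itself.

Answer: 0.0 : 6

Derivation:
  unify Int ~ Bool
  FAIL: mismatch Int ~ Bool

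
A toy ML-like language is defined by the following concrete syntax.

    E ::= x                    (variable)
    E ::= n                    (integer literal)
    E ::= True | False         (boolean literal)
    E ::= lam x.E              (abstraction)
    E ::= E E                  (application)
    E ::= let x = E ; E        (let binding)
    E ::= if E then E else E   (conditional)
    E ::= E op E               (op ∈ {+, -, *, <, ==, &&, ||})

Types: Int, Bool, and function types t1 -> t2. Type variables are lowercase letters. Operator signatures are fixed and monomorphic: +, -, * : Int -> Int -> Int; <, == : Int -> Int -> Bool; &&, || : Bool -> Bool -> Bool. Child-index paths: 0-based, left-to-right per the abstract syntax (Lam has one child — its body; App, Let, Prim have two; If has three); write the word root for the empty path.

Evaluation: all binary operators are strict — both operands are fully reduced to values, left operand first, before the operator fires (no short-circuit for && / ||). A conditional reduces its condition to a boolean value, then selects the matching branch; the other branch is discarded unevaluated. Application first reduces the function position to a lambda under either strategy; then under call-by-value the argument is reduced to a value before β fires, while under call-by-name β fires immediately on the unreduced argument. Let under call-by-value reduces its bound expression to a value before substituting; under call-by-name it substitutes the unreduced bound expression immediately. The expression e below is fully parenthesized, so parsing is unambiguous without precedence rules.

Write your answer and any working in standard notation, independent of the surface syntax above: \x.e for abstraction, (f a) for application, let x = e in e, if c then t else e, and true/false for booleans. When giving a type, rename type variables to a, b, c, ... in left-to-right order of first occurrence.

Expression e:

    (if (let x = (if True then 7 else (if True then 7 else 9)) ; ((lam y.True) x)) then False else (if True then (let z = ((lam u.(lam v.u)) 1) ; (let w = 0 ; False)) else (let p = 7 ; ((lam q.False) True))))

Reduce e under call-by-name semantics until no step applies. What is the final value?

Trace:
step 0: (if (let x = (if true then 7 else (if true then 7 else 9)) in ((\y.true) x)) then false else (if true then (let z = ((\u.(\v.u)) 1) in (let w = 0 in false)) else (let p = 7 in ((\q.false) true))))
step 1: [let@0] (if ((\y.true) (if true then 7 else (if true then 7 else 9))) then false else (if true then (let z = ((\u.(\v.u)) 1) in (let w = 0 in false)) else (let p = 7 in ((\q.false) true))))
step 2: [beta@0] (if true then false else (if true then (let z = ((\u.(\v.u)) 1) in (let w = 0 in false)) else (let p = 7 in ((\q.false) true))))
step 3: [if@root] false

Answer: false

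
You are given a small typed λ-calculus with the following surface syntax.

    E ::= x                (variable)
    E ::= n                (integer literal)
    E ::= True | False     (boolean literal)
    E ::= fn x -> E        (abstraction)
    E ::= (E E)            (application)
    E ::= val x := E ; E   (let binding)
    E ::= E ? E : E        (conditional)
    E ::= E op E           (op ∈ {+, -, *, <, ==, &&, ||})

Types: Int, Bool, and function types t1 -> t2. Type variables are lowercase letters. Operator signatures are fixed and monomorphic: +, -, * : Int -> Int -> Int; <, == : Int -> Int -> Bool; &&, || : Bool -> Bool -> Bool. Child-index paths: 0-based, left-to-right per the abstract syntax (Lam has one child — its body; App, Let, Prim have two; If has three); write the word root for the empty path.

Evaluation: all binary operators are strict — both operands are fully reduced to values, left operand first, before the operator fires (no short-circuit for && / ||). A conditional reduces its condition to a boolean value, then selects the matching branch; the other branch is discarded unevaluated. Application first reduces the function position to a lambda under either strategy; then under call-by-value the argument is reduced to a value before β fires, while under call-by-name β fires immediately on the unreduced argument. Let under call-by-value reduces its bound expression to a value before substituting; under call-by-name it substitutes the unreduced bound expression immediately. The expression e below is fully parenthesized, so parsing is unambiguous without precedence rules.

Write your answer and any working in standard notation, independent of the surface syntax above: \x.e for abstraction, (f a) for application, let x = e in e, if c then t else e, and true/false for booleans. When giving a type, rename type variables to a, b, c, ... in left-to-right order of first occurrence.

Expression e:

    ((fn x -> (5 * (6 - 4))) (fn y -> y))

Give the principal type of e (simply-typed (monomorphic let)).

Working:
  unify Int ~ Int
  unify Int ~ Int
  unify Int ~ Int
  unify Int ~ Int
\x._ : a -> Int
y : b
\y._ : b -> b
  unify a -> Int ~ (b -> b) -> c
  unify a ~ b -> b
  unify Int ~ c
_ _ : Int

Answer: Int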